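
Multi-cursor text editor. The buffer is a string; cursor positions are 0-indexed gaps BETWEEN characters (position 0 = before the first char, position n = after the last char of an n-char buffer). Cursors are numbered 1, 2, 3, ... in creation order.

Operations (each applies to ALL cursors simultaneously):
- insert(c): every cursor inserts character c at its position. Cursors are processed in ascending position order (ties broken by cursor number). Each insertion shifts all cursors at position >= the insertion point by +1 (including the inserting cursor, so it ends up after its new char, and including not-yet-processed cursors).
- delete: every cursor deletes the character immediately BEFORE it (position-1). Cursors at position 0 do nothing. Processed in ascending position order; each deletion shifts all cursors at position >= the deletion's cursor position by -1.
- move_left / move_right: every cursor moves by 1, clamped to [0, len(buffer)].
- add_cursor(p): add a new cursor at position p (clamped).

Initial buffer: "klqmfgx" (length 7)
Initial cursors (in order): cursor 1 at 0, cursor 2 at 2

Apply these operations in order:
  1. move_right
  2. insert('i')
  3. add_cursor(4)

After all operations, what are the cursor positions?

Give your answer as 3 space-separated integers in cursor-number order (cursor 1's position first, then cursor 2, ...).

After op 1 (move_right): buffer="klqmfgx" (len 7), cursors c1@1 c2@3, authorship .......
After op 2 (insert('i')): buffer="kilqimfgx" (len 9), cursors c1@2 c2@5, authorship .1..2....
After op 3 (add_cursor(4)): buffer="kilqimfgx" (len 9), cursors c1@2 c3@4 c2@5, authorship .1..2....

Answer: 2 5 4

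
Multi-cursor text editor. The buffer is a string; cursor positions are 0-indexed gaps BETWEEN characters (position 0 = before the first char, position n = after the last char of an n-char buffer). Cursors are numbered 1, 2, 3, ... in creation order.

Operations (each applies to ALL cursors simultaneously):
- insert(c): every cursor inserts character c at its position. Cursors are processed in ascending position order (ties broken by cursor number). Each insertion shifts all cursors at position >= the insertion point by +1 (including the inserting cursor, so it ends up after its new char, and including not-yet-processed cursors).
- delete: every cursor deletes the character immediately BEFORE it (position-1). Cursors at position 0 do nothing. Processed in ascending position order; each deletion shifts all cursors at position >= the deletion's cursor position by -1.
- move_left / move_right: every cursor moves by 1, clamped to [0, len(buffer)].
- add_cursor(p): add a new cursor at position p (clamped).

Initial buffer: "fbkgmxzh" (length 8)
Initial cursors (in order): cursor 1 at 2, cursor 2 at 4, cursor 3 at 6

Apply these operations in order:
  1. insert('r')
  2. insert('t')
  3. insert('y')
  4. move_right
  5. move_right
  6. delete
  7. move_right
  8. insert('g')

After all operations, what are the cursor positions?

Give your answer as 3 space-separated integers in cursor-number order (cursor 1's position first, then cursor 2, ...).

After op 1 (insert('r')): buffer="fbrkgrmxrzh" (len 11), cursors c1@3 c2@6 c3@9, authorship ..1..2..3..
After op 2 (insert('t')): buffer="fbrtkgrtmxrtzh" (len 14), cursors c1@4 c2@8 c3@12, authorship ..11..22..33..
After op 3 (insert('y')): buffer="fbrtykgrtymxrtyzh" (len 17), cursors c1@5 c2@10 c3@15, authorship ..111..222..333..
After op 4 (move_right): buffer="fbrtykgrtymxrtyzh" (len 17), cursors c1@6 c2@11 c3@16, authorship ..111..222..333..
After op 5 (move_right): buffer="fbrtykgrtymxrtyzh" (len 17), cursors c1@7 c2@12 c3@17, authorship ..111..222..333..
After op 6 (delete): buffer="fbrtykrtymrtyz" (len 14), cursors c1@6 c2@10 c3@14, authorship ..111.222.333.
After op 7 (move_right): buffer="fbrtykrtymrtyz" (len 14), cursors c1@7 c2@11 c3@14, authorship ..111.222.333.
After op 8 (insert('g')): buffer="fbrtykrgtymrgtyzg" (len 17), cursors c1@8 c2@13 c3@17, authorship ..111.2122.3233.3

Answer: 8 13 17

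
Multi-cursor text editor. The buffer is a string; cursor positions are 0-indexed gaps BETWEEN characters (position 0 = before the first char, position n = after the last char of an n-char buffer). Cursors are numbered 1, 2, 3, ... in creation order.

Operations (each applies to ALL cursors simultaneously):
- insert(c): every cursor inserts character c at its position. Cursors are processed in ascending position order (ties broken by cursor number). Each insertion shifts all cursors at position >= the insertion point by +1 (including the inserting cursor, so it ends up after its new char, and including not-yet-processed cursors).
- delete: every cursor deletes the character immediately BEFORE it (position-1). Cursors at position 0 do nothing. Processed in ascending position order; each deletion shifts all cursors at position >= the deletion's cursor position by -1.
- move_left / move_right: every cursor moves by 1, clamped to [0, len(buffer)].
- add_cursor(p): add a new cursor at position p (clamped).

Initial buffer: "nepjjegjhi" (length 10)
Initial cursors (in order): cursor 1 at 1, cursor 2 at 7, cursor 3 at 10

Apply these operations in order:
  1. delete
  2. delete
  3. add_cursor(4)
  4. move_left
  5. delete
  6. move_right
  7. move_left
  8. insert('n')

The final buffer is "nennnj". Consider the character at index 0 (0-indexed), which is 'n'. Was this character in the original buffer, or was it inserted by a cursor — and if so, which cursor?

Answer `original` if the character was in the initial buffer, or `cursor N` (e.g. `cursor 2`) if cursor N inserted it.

After op 1 (delete): buffer="epjjejh" (len 7), cursors c1@0 c2@5 c3@7, authorship .......
After op 2 (delete): buffer="epjjj" (len 5), cursors c1@0 c2@4 c3@5, authorship .....
After op 3 (add_cursor(4)): buffer="epjjj" (len 5), cursors c1@0 c2@4 c4@4 c3@5, authorship .....
After op 4 (move_left): buffer="epjjj" (len 5), cursors c1@0 c2@3 c4@3 c3@4, authorship .....
After op 5 (delete): buffer="ej" (len 2), cursors c1@0 c2@1 c3@1 c4@1, authorship ..
After op 6 (move_right): buffer="ej" (len 2), cursors c1@1 c2@2 c3@2 c4@2, authorship ..
After op 7 (move_left): buffer="ej" (len 2), cursors c1@0 c2@1 c3@1 c4@1, authorship ..
After op 8 (insert('n')): buffer="nennnj" (len 6), cursors c1@1 c2@5 c3@5 c4@5, authorship 1.234.
Authorship (.=original, N=cursor N): 1 . 2 3 4 .
Index 0: author = 1

Answer: cursor 1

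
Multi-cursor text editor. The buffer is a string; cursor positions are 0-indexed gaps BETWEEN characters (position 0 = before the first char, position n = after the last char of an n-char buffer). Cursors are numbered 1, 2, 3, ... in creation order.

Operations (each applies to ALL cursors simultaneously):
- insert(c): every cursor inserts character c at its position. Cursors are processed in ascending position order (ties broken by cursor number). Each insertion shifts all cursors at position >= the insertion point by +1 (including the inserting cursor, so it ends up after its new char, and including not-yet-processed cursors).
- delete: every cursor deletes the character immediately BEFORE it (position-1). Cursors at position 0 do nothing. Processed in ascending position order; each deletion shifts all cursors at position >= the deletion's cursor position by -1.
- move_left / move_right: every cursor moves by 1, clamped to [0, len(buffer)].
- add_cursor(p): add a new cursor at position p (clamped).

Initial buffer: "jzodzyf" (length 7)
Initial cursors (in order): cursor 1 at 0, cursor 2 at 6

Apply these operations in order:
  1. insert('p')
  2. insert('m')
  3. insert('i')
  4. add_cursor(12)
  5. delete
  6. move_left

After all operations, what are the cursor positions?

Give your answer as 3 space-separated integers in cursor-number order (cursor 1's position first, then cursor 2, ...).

Answer: 1 8 8

Derivation:
After op 1 (insert('p')): buffer="pjzodzypf" (len 9), cursors c1@1 c2@8, authorship 1......2.
After op 2 (insert('m')): buffer="pmjzodzypmf" (len 11), cursors c1@2 c2@10, authorship 11......22.
After op 3 (insert('i')): buffer="pmijzodzypmif" (len 13), cursors c1@3 c2@12, authorship 111......222.
After op 4 (add_cursor(12)): buffer="pmijzodzypmif" (len 13), cursors c1@3 c2@12 c3@12, authorship 111......222.
After op 5 (delete): buffer="pmjzodzypf" (len 10), cursors c1@2 c2@9 c3@9, authorship 11......2.
After op 6 (move_left): buffer="pmjzodzypf" (len 10), cursors c1@1 c2@8 c3@8, authorship 11......2.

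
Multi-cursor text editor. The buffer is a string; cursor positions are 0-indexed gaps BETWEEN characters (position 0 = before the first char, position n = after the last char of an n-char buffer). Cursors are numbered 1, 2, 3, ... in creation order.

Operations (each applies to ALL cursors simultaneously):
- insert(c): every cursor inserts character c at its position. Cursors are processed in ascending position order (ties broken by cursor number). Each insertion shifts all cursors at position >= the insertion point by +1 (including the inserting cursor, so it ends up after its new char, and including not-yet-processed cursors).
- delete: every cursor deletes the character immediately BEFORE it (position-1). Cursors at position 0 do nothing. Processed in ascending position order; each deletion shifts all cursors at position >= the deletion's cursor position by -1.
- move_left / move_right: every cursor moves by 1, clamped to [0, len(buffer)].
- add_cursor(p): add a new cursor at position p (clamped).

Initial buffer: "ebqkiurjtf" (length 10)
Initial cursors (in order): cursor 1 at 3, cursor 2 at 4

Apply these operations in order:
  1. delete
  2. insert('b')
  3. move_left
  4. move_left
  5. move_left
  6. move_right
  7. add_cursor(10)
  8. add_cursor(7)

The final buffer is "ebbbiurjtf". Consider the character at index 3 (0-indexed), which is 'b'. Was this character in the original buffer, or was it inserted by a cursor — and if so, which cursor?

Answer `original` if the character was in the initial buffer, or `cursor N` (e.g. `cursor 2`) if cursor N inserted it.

Answer: cursor 2

Derivation:
After op 1 (delete): buffer="ebiurjtf" (len 8), cursors c1@2 c2@2, authorship ........
After op 2 (insert('b')): buffer="ebbbiurjtf" (len 10), cursors c1@4 c2@4, authorship ..12......
After op 3 (move_left): buffer="ebbbiurjtf" (len 10), cursors c1@3 c2@3, authorship ..12......
After op 4 (move_left): buffer="ebbbiurjtf" (len 10), cursors c1@2 c2@2, authorship ..12......
After op 5 (move_left): buffer="ebbbiurjtf" (len 10), cursors c1@1 c2@1, authorship ..12......
After op 6 (move_right): buffer="ebbbiurjtf" (len 10), cursors c1@2 c2@2, authorship ..12......
After op 7 (add_cursor(10)): buffer="ebbbiurjtf" (len 10), cursors c1@2 c2@2 c3@10, authorship ..12......
After op 8 (add_cursor(7)): buffer="ebbbiurjtf" (len 10), cursors c1@2 c2@2 c4@7 c3@10, authorship ..12......
Authorship (.=original, N=cursor N): . . 1 2 . . . . . .
Index 3: author = 2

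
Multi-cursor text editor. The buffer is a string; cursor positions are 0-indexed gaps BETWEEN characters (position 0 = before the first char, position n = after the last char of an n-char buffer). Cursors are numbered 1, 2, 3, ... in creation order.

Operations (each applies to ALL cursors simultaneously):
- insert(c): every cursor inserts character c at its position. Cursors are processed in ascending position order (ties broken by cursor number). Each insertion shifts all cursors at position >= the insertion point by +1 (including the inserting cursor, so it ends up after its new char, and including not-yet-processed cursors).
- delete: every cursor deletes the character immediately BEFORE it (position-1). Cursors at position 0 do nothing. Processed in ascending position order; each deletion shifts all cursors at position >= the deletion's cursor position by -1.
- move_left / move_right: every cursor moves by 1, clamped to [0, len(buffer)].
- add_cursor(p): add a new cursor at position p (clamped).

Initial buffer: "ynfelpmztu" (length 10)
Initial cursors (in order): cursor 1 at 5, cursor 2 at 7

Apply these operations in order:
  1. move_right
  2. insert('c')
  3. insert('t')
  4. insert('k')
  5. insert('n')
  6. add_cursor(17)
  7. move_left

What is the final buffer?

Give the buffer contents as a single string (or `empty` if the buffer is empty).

After op 1 (move_right): buffer="ynfelpmztu" (len 10), cursors c1@6 c2@8, authorship ..........
After op 2 (insert('c')): buffer="ynfelpcmzctu" (len 12), cursors c1@7 c2@10, authorship ......1..2..
After op 3 (insert('t')): buffer="ynfelpctmzcttu" (len 14), cursors c1@8 c2@12, authorship ......11..22..
After op 4 (insert('k')): buffer="ynfelpctkmzctktu" (len 16), cursors c1@9 c2@14, authorship ......111..222..
After op 5 (insert('n')): buffer="ynfelpctknmzctkntu" (len 18), cursors c1@10 c2@16, authorship ......1111..2222..
After op 6 (add_cursor(17)): buffer="ynfelpctknmzctkntu" (len 18), cursors c1@10 c2@16 c3@17, authorship ......1111..2222..
After op 7 (move_left): buffer="ynfelpctknmzctkntu" (len 18), cursors c1@9 c2@15 c3@16, authorship ......1111..2222..

Answer: ynfelpctknmzctkntu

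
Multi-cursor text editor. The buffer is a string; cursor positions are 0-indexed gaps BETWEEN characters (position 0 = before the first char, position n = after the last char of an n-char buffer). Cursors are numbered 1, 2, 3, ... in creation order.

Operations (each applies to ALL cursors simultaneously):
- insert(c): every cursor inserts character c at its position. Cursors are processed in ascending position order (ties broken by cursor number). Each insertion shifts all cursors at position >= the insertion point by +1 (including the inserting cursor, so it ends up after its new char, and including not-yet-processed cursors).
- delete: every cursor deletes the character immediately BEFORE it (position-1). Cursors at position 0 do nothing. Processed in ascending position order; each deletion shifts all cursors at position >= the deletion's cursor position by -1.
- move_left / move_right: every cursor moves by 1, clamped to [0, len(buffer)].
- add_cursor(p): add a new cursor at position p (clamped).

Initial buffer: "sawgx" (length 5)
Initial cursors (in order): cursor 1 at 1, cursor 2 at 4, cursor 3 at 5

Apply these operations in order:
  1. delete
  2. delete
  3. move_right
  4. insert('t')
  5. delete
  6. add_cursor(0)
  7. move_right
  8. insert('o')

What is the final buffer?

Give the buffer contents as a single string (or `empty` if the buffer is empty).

After op 1 (delete): buffer="aw" (len 2), cursors c1@0 c2@2 c3@2, authorship ..
After op 2 (delete): buffer="" (len 0), cursors c1@0 c2@0 c3@0, authorship 
After op 3 (move_right): buffer="" (len 0), cursors c1@0 c2@0 c3@0, authorship 
After op 4 (insert('t')): buffer="ttt" (len 3), cursors c1@3 c2@3 c3@3, authorship 123
After op 5 (delete): buffer="" (len 0), cursors c1@0 c2@0 c3@0, authorship 
After op 6 (add_cursor(0)): buffer="" (len 0), cursors c1@0 c2@0 c3@0 c4@0, authorship 
After op 7 (move_right): buffer="" (len 0), cursors c1@0 c2@0 c3@0 c4@0, authorship 
After op 8 (insert('o')): buffer="oooo" (len 4), cursors c1@4 c2@4 c3@4 c4@4, authorship 1234

Answer: oooo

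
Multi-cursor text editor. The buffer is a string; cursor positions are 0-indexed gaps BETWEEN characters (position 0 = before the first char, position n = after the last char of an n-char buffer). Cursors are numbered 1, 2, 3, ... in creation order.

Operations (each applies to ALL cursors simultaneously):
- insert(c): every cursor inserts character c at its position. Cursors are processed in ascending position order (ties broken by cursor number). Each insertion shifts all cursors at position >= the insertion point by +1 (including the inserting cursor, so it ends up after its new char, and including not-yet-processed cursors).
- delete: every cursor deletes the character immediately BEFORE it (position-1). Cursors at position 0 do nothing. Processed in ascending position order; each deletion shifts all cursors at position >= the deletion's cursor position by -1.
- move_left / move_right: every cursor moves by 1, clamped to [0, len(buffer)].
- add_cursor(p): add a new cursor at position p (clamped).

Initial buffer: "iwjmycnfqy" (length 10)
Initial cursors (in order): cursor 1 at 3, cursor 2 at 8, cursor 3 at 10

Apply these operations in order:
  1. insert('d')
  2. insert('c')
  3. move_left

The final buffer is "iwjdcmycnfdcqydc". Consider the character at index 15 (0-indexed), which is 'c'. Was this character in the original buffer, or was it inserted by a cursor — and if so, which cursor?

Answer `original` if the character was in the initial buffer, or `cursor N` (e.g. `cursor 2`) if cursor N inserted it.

After op 1 (insert('d')): buffer="iwjdmycnfdqyd" (len 13), cursors c1@4 c2@10 c3@13, authorship ...1.....2..3
After op 2 (insert('c')): buffer="iwjdcmycnfdcqydc" (len 16), cursors c1@5 c2@12 c3@16, authorship ...11.....22..33
After op 3 (move_left): buffer="iwjdcmycnfdcqydc" (len 16), cursors c1@4 c2@11 c3@15, authorship ...11.....22..33
Authorship (.=original, N=cursor N): . . . 1 1 . . . . . 2 2 . . 3 3
Index 15: author = 3

Answer: cursor 3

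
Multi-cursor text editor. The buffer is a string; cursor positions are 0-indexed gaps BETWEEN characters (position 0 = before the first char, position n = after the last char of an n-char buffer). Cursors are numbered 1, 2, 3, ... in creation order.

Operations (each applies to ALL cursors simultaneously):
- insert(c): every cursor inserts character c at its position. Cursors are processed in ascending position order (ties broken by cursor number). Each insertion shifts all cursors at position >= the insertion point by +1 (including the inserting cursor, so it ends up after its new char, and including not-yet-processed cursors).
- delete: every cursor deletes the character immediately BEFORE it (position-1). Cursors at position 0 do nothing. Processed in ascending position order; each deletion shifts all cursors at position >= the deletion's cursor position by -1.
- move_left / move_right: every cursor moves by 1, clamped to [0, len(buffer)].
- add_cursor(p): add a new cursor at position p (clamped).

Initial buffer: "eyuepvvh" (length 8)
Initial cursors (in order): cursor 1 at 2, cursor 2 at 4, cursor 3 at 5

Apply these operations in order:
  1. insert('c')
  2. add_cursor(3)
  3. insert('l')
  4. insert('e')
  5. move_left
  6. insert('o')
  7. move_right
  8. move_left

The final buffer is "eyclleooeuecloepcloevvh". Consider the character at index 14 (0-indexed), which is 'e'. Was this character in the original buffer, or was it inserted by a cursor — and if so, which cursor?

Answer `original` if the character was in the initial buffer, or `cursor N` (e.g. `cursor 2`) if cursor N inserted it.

After op 1 (insert('c')): buffer="eycuecpcvvh" (len 11), cursors c1@3 c2@6 c3@8, authorship ..1..2.3...
After op 2 (add_cursor(3)): buffer="eycuecpcvvh" (len 11), cursors c1@3 c4@3 c2@6 c3@8, authorship ..1..2.3...
After op 3 (insert('l')): buffer="eycllueclpclvvh" (len 15), cursors c1@5 c4@5 c2@9 c3@12, authorship ..114..22.33...
After op 4 (insert('e')): buffer="eyclleeueclepclevvh" (len 19), cursors c1@7 c4@7 c2@12 c3@16, authorship ..11414..222.333...
After op 5 (move_left): buffer="eyclleeueclepclevvh" (len 19), cursors c1@6 c4@6 c2@11 c3@15, authorship ..11414..222.333...
After op 6 (insert('o')): buffer="eyclleooeuecloepcloevvh" (len 23), cursors c1@8 c4@8 c2@14 c3@19, authorship ..1141144..2222.3333...
After op 7 (move_right): buffer="eyclleooeuecloepcloevvh" (len 23), cursors c1@9 c4@9 c2@15 c3@20, authorship ..1141144..2222.3333...
After op 8 (move_left): buffer="eyclleooeuecloepcloevvh" (len 23), cursors c1@8 c4@8 c2@14 c3@19, authorship ..1141144..2222.3333...
Authorship (.=original, N=cursor N): . . 1 1 4 1 1 4 4 . . 2 2 2 2 . 3 3 3 3 . . .
Index 14: author = 2

Answer: cursor 2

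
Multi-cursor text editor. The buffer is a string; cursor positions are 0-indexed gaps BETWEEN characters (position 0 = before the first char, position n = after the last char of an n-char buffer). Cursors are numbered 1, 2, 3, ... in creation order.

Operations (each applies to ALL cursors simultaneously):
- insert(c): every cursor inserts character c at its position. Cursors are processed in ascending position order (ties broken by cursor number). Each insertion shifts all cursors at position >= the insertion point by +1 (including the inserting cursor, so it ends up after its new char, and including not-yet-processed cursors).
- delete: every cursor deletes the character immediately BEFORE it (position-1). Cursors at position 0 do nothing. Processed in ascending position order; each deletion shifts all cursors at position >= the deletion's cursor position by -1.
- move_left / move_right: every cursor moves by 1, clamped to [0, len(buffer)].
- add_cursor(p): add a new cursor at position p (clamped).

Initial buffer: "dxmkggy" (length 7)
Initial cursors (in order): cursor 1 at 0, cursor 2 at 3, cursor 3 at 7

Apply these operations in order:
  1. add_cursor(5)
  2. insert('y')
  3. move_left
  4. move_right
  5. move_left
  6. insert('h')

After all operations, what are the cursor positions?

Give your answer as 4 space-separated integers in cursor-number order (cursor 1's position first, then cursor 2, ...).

After op 1 (add_cursor(5)): buffer="dxmkggy" (len 7), cursors c1@0 c2@3 c4@5 c3@7, authorship .......
After op 2 (insert('y')): buffer="ydxmykgygyy" (len 11), cursors c1@1 c2@5 c4@8 c3@11, authorship 1...2..4..3
After op 3 (move_left): buffer="ydxmykgygyy" (len 11), cursors c1@0 c2@4 c4@7 c3@10, authorship 1...2..4..3
After op 4 (move_right): buffer="ydxmykgygyy" (len 11), cursors c1@1 c2@5 c4@8 c3@11, authorship 1...2..4..3
After op 5 (move_left): buffer="ydxmykgygyy" (len 11), cursors c1@0 c2@4 c4@7 c3@10, authorship 1...2..4..3
After op 6 (insert('h')): buffer="hydxmhykghygyhy" (len 15), cursors c1@1 c2@6 c4@10 c3@14, authorship 11...22..44..33

Answer: 1 6 14 10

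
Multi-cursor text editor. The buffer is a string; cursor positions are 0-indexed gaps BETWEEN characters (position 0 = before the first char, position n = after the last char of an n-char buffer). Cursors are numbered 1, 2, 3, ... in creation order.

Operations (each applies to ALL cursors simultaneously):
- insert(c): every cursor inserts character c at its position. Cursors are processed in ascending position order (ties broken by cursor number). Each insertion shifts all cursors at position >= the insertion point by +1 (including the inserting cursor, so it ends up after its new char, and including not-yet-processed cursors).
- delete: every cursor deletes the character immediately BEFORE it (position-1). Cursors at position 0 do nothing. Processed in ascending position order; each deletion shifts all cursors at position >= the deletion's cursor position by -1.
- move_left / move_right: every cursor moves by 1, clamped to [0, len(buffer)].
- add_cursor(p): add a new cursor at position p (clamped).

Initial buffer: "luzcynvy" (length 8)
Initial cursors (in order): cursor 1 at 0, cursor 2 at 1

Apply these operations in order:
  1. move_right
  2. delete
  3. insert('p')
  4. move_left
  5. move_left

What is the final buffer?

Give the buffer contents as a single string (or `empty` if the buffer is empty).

Answer: ppzcynvy

Derivation:
After op 1 (move_right): buffer="luzcynvy" (len 8), cursors c1@1 c2@2, authorship ........
After op 2 (delete): buffer="zcynvy" (len 6), cursors c1@0 c2@0, authorship ......
After op 3 (insert('p')): buffer="ppzcynvy" (len 8), cursors c1@2 c2@2, authorship 12......
After op 4 (move_left): buffer="ppzcynvy" (len 8), cursors c1@1 c2@1, authorship 12......
After op 5 (move_left): buffer="ppzcynvy" (len 8), cursors c1@0 c2@0, authorship 12......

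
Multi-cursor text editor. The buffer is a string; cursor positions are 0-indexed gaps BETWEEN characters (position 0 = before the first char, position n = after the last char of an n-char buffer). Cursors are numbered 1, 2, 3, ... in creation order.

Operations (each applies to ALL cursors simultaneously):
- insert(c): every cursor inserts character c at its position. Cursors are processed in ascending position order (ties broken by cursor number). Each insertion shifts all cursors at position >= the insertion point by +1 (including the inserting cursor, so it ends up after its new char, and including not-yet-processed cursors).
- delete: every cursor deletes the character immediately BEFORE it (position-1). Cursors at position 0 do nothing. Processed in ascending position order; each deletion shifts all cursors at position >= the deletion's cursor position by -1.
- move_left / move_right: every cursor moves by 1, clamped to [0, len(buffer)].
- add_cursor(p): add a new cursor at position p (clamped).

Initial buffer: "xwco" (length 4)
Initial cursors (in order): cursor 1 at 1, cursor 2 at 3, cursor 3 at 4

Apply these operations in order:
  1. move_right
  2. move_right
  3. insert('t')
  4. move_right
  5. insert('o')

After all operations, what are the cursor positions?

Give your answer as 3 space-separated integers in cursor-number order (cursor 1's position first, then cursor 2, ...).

Answer: 6 10 10

Derivation:
After op 1 (move_right): buffer="xwco" (len 4), cursors c1@2 c2@4 c3@4, authorship ....
After op 2 (move_right): buffer="xwco" (len 4), cursors c1@3 c2@4 c3@4, authorship ....
After op 3 (insert('t')): buffer="xwctott" (len 7), cursors c1@4 c2@7 c3@7, authorship ...1.23
After op 4 (move_right): buffer="xwctott" (len 7), cursors c1@5 c2@7 c3@7, authorship ...1.23
After op 5 (insert('o')): buffer="xwctoottoo" (len 10), cursors c1@6 c2@10 c3@10, authorship ...1.12323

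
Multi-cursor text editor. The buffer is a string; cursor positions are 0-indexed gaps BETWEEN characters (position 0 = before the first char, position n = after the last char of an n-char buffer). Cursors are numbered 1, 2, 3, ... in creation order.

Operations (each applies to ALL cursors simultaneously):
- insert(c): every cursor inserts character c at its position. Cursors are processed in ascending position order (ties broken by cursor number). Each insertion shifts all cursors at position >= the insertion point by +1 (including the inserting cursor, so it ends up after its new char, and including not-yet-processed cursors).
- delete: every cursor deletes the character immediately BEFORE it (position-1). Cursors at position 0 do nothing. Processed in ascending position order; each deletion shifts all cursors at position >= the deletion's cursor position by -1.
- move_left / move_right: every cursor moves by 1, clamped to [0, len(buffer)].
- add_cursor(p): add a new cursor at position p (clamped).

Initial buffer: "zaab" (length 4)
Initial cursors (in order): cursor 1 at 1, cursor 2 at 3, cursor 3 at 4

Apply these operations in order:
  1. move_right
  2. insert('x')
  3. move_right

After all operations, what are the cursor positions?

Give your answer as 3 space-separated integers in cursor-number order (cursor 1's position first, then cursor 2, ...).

After op 1 (move_right): buffer="zaab" (len 4), cursors c1@2 c2@4 c3@4, authorship ....
After op 2 (insert('x')): buffer="zaxabxx" (len 7), cursors c1@3 c2@7 c3@7, authorship ..1..23
After op 3 (move_right): buffer="zaxabxx" (len 7), cursors c1@4 c2@7 c3@7, authorship ..1..23

Answer: 4 7 7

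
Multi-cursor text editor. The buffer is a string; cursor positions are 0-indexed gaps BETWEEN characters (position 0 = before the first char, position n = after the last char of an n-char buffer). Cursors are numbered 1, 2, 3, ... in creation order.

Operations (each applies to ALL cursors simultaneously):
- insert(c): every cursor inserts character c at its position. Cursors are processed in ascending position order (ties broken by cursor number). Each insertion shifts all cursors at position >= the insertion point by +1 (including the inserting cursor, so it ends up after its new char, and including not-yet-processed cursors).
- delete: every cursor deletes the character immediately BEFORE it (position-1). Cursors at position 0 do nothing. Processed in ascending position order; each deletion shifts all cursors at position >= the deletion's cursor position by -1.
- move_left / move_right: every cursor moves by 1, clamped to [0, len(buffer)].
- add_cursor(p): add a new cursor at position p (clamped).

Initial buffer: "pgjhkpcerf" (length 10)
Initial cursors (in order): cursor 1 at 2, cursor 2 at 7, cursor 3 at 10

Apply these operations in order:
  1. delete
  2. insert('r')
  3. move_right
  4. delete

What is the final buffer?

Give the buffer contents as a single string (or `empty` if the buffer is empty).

After op 1 (delete): buffer="pjhkper" (len 7), cursors c1@1 c2@5 c3@7, authorship .......
After op 2 (insert('r')): buffer="prjhkprerr" (len 10), cursors c1@2 c2@7 c3@10, authorship .1....2..3
After op 3 (move_right): buffer="prjhkprerr" (len 10), cursors c1@3 c2@8 c3@10, authorship .1....2..3
After op 4 (delete): buffer="prhkprr" (len 7), cursors c1@2 c2@6 c3@7, authorship .1...2.

Answer: prhkprr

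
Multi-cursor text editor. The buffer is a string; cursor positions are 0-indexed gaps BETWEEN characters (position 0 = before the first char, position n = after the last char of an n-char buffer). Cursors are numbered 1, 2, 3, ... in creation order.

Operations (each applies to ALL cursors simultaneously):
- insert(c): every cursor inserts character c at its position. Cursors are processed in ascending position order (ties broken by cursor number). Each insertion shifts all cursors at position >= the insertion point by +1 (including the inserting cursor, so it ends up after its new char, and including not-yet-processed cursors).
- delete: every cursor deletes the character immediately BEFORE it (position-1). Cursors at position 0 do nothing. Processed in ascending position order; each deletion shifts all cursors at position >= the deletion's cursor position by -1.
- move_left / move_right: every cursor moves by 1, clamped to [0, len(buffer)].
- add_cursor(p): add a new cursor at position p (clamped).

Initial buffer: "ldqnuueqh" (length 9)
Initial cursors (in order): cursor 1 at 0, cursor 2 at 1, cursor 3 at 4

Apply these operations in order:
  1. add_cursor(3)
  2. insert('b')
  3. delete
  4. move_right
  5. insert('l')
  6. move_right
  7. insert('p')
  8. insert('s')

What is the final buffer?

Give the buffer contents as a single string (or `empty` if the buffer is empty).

Answer: lldpslqpsnlupslupseqh

Derivation:
After op 1 (add_cursor(3)): buffer="ldqnuueqh" (len 9), cursors c1@0 c2@1 c4@3 c3@4, authorship .........
After op 2 (insert('b')): buffer="blbdqbnbuueqh" (len 13), cursors c1@1 c2@3 c4@6 c3@8, authorship 1.2..4.3.....
After op 3 (delete): buffer="ldqnuueqh" (len 9), cursors c1@0 c2@1 c4@3 c3@4, authorship .........
After op 4 (move_right): buffer="ldqnuueqh" (len 9), cursors c1@1 c2@2 c4@4 c3@5, authorship .........
After op 5 (insert('l')): buffer="lldlqnlulueqh" (len 13), cursors c1@2 c2@4 c4@7 c3@9, authorship .1.2..4.3....
After op 6 (move_right): buffer="lldlqnlulueqh" (len 13), cursors c1@3 c2@5 c4@8 c3@10, authorship .1.2..4.3....
After op 7 (insert('p')): buffer="lldplqpnluplupeqh" (len 17), cursors c1@4 c2@7 c4@11 c3@14, authorship .1.12.2.4.43.3...
After op 8 (insert('s')): buffer="lldpslqpsnlupslupseqh" (len 21), cursors c1@5 c2@9 c4@14 c3@18, authorship .1.112.22.4.443.33...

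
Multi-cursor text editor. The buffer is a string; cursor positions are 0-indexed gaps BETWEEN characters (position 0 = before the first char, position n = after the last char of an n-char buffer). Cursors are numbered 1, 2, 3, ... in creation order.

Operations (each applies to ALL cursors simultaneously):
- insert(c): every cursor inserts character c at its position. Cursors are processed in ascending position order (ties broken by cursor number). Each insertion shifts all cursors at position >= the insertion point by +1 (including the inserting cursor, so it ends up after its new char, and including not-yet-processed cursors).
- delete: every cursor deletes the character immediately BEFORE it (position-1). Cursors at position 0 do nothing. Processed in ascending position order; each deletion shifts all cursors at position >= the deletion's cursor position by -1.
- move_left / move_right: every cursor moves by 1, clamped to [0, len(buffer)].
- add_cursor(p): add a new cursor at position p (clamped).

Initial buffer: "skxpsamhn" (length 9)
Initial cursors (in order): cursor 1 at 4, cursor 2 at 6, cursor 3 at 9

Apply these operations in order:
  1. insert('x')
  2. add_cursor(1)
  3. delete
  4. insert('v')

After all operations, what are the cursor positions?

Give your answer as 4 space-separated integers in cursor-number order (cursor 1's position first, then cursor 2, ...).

Answer: 5 8 12 1

Derivation:
After op 1 (insert('x')): buffer="skxpxsaxmhnx" (len 12), cursors c1@5 c2@8 c3@12, authorship ....1..2...3
After op 2 (add_cursor(1)): buffer="skxpxsaxmhnx" (len 12), cursors c4@1 c1@5 c2@8 c3@12, authorship ....1..2...3
After op 3 (delete): buffer="kxpsamhn" (len 8), cursors c4@0 c1@3 c2@5 c3@8, authorship ........
After op 4 (insert('v')): buffer="vkxpvsavmhnv" (len 12), cursors c4@1 c1@5 c2@8 c3@12, authorship 4...1..2...3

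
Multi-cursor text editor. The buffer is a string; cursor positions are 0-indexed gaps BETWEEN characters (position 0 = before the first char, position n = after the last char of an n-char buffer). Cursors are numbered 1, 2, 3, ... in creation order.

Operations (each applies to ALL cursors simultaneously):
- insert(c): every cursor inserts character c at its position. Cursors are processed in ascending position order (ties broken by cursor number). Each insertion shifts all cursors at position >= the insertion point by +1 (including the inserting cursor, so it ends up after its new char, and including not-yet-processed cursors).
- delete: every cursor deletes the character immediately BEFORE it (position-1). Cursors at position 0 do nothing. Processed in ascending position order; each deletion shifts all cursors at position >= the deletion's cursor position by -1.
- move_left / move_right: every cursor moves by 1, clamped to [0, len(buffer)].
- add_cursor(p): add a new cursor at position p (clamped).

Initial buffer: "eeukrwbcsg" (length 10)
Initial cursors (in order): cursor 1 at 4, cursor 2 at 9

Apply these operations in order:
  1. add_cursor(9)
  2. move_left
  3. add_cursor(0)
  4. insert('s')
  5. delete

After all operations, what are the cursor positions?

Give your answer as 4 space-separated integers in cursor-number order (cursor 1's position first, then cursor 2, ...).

After op 1 (add_cursor(9)): buffer="eeukrwbcsg" (len 10), cursors c1@4 c2@9 c3@9, authorship ..........
After op 2 (move_left): buffer="eeukrwbcsg" (len 10), cursors c1@3 c2@8 c3@8, authorship ..........
After op 3 (add_cursor(0)): buffer="eeukrwbcsg" (len 10), cursors c4@0 c1@3 c2@8 c3@8, authorship ..........
After op 4 (insert('s')): buffer="seeuskrwbcsssg" (len 14), cursors c4@1 c1@5 c2@12 c3@12, authorship 4...1.....23..
After op 5 (delete): buffer="eeukrwbcsg" (len 10), cursors c4@0 c1@3 c2@8 c3@8, authorship ..........

Answer: 3 8 8 0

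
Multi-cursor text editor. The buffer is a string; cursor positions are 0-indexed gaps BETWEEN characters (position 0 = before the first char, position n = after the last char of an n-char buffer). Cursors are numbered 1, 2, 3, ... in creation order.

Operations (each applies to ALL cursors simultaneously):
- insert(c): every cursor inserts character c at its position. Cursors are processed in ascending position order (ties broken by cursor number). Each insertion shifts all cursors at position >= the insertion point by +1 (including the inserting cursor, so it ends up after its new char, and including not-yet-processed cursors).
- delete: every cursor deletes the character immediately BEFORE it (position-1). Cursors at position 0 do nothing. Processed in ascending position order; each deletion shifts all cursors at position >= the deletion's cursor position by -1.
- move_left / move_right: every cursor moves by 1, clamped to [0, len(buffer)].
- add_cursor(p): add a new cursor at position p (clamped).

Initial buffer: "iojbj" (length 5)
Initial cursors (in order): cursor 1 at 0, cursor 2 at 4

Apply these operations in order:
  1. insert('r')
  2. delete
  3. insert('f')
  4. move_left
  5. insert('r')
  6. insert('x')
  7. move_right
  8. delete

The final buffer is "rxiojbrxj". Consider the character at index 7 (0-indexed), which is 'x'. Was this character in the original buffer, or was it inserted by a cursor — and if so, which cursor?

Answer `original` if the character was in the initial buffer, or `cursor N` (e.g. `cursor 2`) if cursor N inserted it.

Answer: cursor 2

Derivation:
After op 1 (insert('r')): buffer="riojbrj" (len 7), cursors c1@1 c2@6, authorship 1....2.
After op 2 (delete): buffer="iojbj" (len 5), cursors c1@0 c2@4, authorship .....
After op 3 (insert('f')): buffer="fiojbfj" (len 7), cursors c1@1 c2@6, authorship 1....2.
After op 4 (move_left): buffer="fiojbfj" (len 7), cursors c1@0 c2@5, authorship 1....2.
After op 5 (insert('r')): buffer="rfiojbrfj" (len 9), cursors c1@1 c2@7, authorship 11....22.
After op 6 (insert('x')): buffer="rxfiojbrxfj" (len 11), cursors c1@2 c2@9, authorship 111....222.
After op 7 (move_right): buffer="rxfiojbrxfj" (len 11), cursors c1@3 c2@10, authorship 111....222.
After op 8 (delete): buffer="rxiojbrxj" (len 9), cursors c1@2 c2@8, authorship 11....22.
Authorship (.=original, N=cursor N): 1 1 . . . . 2 2 .
Index 7: author = 2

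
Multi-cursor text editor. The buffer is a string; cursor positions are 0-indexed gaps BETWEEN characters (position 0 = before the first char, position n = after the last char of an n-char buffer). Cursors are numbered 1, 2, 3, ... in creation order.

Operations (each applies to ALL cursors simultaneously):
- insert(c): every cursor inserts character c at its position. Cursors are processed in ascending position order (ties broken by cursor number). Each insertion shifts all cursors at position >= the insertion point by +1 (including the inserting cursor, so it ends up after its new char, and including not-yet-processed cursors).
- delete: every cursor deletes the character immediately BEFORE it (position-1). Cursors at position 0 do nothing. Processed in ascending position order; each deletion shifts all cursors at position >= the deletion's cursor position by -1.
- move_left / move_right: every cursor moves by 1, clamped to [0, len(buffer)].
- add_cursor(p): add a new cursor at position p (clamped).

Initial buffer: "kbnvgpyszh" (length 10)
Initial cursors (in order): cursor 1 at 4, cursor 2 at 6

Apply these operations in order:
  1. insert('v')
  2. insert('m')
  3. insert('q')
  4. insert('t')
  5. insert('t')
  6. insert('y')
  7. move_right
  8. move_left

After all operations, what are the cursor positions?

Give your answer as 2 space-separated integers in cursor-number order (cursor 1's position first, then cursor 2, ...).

After op 1 (insert('v')): buffer="kbnvvgpvyszh" (len 12), cursors c1@5 c2@8, authorship ....1..2....
After op 2 (insert('m')): buffer="kbnvvmgpvmyszh" (len 14), cursors c1@6 c2@10, authorship ....11..22....
After op 3 (insert('q')): buffer="kbnvvmqgpvmqyszh" (len 16), cursors c1@7 c2@12, authorship ....111..222....
After op 4 (insert('t')): buffer="kbnvvmqtgpvmqtyszh" (len 18), cursors c1@8 c2@14, authorship ....1111..2222....
After op 5 (insert('t')): buffer="kbnvvmqttgpvmqttyszh" (len 20), cursors c1@9 c2@16, authorship ....11111..22222....
After op 6 (insert('y')): buffer="kbnvvmqttygpvmqttyyszh" (len 22), cursors c1@10 c2@18, authorship ....111111..222222....
After op 7 (move_right): buffer="kbnvvmqttygpvmqttyyszh" (len 22), cursors c1@11 c2@19, authorship ....111111..222222....
After op 8 (move_left): buffer="kbnvvmqttygpvmqttyyszh" (len 22), cursors c1@10 c2@18, authorship ....111111..222222....

Answer: 10 18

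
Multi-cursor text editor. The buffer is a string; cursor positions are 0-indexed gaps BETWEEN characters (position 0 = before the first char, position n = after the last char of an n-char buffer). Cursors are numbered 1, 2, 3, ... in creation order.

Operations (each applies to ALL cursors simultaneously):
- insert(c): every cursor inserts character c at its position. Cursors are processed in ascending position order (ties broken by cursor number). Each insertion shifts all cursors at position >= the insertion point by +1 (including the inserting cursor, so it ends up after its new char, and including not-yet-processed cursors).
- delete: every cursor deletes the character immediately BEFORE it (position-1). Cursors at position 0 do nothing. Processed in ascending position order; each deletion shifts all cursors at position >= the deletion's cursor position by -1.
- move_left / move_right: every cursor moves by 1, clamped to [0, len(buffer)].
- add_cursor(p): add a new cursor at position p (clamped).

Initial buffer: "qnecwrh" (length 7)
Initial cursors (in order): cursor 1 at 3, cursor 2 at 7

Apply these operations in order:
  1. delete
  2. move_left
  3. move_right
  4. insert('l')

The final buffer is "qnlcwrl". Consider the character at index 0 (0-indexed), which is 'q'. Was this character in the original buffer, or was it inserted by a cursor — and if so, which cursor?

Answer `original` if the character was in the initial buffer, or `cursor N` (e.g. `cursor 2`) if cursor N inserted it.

After op 1 (delete): buffer="qncwr" (len 5), cursors c1@2 c2@5, authorship .....
After op 2 (move_left): buffer="qncwr" (len 5), cursors c1@1 c2@4, authorship .....
After op 3 (move_right): buffer="qncwr" (len 5), cursors c1@2 c2@5, authorship .....
After op 4 (insert('l')): buffer="qnlcwrl" (len 7), cursors c1@3 c2@7, authorship ..1...2
Authorship (.=original, N=cursor N): . . 1 . . . 2
Index 0: author = original

Answer: original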